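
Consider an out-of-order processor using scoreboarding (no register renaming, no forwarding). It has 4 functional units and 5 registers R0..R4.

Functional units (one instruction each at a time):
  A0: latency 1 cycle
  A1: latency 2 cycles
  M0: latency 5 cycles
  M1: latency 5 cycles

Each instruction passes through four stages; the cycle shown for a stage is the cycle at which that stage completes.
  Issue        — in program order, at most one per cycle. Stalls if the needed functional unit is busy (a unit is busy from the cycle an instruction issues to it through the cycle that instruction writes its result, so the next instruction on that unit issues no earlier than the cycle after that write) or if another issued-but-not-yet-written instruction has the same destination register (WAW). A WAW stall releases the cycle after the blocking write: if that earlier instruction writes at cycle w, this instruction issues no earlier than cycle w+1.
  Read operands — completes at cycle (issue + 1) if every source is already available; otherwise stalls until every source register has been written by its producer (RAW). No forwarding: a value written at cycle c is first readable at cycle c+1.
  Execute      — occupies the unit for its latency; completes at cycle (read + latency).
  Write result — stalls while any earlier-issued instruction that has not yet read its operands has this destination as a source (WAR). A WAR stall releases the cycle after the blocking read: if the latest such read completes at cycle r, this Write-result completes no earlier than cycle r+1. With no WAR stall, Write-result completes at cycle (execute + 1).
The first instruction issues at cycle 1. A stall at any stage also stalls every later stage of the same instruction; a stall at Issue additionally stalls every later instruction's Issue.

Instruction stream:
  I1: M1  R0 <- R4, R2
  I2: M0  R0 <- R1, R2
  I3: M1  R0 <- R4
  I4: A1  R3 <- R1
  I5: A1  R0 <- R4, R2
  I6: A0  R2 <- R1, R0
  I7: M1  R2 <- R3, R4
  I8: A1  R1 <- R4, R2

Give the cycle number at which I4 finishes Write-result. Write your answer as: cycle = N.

I1: IS=1 RO=2 EX=7 WR=8
I2: IS=9 RO=10 EX=15 WR=16  [WAW R0: wait I1 write@8]
I3: IS=17 RO=18 EX=23 WR=24  [WAW R0: wait I2 write@16]
I4: IS=18 RO=19 EX=21 WR=22
I5: IS=25 RO=26 EX=28 WR=29  [WAW R0: wait I3 write@24]
I6: IS=26 RO=30 EX=31 WR=32  [RAW R0: wait I5 write@29]
I7: IS=33 RO=34 EX=39 WR=40  [WAW R2: wait I6 write@32]
I8: IS=34 RO=41 EX=43 WR=44  [RAW R2: wait I7 write@40]

cycle = 22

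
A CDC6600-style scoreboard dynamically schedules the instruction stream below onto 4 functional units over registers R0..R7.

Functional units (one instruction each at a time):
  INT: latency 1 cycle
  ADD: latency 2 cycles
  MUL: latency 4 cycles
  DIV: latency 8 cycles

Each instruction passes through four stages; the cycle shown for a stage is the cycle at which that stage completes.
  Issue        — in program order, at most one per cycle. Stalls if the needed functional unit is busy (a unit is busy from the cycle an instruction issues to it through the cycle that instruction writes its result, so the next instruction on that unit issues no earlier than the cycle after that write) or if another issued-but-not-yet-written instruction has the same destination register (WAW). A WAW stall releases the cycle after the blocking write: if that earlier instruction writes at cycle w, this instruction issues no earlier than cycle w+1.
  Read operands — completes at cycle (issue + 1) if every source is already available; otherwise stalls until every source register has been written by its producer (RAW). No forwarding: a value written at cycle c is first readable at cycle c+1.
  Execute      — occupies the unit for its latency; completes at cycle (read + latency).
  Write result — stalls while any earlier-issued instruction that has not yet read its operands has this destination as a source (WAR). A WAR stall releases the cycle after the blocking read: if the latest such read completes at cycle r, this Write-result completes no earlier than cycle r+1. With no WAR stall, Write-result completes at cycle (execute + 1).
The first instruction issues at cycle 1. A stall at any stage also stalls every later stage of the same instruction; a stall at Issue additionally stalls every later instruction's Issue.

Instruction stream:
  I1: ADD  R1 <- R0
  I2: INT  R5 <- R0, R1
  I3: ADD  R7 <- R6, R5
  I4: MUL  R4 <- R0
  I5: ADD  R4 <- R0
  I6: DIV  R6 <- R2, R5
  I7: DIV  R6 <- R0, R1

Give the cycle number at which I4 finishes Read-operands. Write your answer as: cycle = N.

cycle = 8

I1 -> (1, 2, 4, 5)
I2 -> (2, 6, 7, 8)  // RAW R1: wait I1 write@5
I3 -> (6, 9, 11, 12)  // struct: ADD busy until I1 writes@5, RAW R5: wait I2 write@8
I4 -> (7, 8, 12, 13)
I5 -> (14, 15, 17, 18)  // WAW R4: wait I4 write@13
I6 -> (15, 16, 24, 25)
I7 -> (26, 27, 35, 36)  // struct: DIV busy until I6 writes@25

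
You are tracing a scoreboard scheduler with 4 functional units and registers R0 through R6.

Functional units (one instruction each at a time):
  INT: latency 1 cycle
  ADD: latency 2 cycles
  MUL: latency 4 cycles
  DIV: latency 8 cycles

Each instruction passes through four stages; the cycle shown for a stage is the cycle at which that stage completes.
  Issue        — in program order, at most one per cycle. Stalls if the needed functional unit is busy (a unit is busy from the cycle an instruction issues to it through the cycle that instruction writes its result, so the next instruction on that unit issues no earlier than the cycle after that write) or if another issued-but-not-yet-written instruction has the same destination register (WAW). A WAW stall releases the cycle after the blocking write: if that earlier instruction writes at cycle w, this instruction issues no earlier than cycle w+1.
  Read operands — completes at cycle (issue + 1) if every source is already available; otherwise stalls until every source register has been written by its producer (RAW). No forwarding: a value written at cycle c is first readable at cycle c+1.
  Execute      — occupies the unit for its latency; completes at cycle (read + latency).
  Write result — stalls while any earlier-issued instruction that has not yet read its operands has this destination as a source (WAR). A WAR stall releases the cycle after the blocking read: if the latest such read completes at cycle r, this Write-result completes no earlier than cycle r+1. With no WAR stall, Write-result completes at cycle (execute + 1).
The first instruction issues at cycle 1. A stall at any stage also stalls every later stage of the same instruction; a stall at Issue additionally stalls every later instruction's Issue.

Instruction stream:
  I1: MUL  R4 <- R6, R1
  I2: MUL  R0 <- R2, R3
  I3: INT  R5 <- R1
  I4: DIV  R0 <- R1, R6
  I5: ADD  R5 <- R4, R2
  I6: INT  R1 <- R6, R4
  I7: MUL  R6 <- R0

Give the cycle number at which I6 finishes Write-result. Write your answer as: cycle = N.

t=1  I1→MUL
t=2  I1 RO
t=6  I1 EX
t=7  I1 WR R4
t=8  I2→MUL
t=9  I2 RO · I3→INT
t=10  I3 RO
t=11  I3 EX
t=12  I3 WR R5
t=13  I2 EX
t=14  I2 WR R0
t=15  I4→DIV
t=16  I4 RO · I5→ADD
t=17  I5 RO · I6→INT
t=18  I6 RO · I7→MUL
t=19  I5 EX · I6 EX
t=20  I5 WR R5 · I6 WR R1
t=24  I4 EX
t=25  I4 WR R0
t=26  I7 RO
t=30  I7 EX
t=31  I7 WR R6

cycle = 20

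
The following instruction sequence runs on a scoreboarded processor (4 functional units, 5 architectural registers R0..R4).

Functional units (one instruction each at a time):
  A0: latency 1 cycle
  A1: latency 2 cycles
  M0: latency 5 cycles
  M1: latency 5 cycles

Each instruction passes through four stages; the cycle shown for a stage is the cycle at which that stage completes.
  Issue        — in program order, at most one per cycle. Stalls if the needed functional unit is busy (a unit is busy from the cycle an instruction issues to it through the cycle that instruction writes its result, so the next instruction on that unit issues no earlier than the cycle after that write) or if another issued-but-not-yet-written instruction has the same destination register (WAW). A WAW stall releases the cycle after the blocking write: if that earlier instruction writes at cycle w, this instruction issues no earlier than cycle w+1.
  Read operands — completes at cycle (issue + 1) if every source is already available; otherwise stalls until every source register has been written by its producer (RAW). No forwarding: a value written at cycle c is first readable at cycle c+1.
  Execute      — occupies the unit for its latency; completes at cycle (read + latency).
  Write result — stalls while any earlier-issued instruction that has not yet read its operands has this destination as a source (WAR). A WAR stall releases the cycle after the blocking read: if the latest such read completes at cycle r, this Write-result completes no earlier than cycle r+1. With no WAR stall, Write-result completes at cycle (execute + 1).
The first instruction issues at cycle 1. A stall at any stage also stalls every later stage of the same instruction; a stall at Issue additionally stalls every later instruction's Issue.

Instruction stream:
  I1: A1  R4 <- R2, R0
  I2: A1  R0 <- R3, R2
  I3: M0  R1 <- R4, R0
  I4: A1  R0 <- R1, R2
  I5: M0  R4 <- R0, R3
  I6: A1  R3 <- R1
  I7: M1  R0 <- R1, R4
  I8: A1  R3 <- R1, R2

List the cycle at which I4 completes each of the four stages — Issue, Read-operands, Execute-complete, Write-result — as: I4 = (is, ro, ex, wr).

I4 = (11, 18, 20, 21)

  I1 | 1 | 2 | 4 | 5
  I2 | 6 | 7 | 9 | 10   struct: A1 busy until I1 writes@5
  I3 | 7 | 11 | 16 | 17   RAW R0: wait I2 write@10
  I4 | 11 | 18 | 20 | 21   struct: A1 busy until I2 writes@10 · RAW R1: wait I3 write@17
  I5 | 18 | 22 | 27 | 28   struct: M0 busy until I3 writes@17 · RAW R0: wait I4 write@21
  I6 | 22 | 23 | 25 | 26   struct: A1 busy until I4 writes@21
  I7 | 23 | 29 | 34 | 35   RAW R4: wait I5 write@28
  I8 | 27 | 28 | 30 | 31   struct: A1 busy until I6 writes@26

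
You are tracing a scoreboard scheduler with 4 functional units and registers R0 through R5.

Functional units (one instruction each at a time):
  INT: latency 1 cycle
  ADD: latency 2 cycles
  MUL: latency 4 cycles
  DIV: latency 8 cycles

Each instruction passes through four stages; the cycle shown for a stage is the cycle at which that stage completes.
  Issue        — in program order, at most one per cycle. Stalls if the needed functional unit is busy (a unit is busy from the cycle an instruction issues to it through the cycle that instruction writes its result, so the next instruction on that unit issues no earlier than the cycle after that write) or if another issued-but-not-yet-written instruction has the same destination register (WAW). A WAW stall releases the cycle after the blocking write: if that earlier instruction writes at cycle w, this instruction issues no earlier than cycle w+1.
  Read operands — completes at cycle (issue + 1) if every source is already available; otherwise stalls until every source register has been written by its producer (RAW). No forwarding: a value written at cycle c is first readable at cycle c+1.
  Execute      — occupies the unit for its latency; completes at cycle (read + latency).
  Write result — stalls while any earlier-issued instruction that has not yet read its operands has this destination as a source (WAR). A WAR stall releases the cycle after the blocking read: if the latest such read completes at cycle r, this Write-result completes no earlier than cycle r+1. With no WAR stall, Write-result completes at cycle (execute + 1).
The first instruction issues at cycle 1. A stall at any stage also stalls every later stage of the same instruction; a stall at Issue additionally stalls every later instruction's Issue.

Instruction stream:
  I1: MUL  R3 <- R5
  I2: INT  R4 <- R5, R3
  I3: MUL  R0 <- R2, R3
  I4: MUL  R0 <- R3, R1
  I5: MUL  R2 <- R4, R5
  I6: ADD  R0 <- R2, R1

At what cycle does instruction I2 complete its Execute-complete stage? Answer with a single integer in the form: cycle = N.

cycle = 9

cycle 1: issue I1 (MUL)
cycle 2: I1 read-ops | issue I2 (INT)
cycle 6: I1 finished on MUL
cycle 7: I1→R3
cycle 8: I2 read-ops | issue I3 (MUL)
cycle 9: I2 finished on INT | I3 read-ops
cycle 10: I2→R4
cycle 13: I3 finished on MUL
cycle 14: I3→R0
cycle 15: issue I4 (MUL)
cycle 16: I4 read-ops
cycle 20: I4 finished on MUL
cycle 21: I4→R0
cycle 22: issue I5 (MUL)
cycle 23: I5 read-ops | issue I6 (ADD)
cycle 27: I5 finished on MUL
cycle 28: I5→R2
cycle 29: I6 read-ops
cycle 31: I6 finished on ADD
cycle 32: I6→R0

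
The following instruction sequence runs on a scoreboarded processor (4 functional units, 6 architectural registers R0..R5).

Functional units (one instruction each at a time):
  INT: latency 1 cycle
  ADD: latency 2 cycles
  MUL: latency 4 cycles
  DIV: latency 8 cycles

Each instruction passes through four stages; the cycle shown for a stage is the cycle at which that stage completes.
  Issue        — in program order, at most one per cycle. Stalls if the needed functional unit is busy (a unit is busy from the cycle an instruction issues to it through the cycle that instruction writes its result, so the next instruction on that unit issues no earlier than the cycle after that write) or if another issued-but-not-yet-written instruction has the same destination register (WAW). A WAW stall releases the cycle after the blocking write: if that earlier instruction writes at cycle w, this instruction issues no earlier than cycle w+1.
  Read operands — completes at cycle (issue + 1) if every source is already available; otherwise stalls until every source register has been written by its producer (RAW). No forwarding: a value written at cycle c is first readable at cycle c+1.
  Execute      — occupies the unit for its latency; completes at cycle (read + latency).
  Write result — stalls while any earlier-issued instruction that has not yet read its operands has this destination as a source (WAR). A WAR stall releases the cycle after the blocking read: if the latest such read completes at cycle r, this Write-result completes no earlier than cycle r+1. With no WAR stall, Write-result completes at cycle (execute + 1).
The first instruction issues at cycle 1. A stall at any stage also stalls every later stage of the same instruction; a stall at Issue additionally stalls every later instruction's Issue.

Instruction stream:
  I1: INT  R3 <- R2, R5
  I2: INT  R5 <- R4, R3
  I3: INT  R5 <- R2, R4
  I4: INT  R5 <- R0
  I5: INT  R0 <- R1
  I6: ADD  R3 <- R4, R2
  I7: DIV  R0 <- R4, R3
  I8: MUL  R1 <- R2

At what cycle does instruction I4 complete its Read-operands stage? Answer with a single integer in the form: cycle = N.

cycle = 14

1) issue 1, read 2, done 3, write 4
2) issue 5, read 6, done 7, write 8  <struct: INT busy until I1 writes@4>
3) issue 9, read 10, done 11, write 12  <struct: INT busy until I2 writes@8>
4) issue 13, read 14, done 15, write 16  <struct: INT busy until I3 writes@12>
5) issue 17, read 18, done 19, write 20  <struct: INT busy until I4 writes@16>
6) issue 18, read 19, done 21, write 22
7) issue 21, read 23, done 31, write 32  <WAW R0: wait I5 write@20 / RAW R3: wait I6 write@22>
8) issue 22, read 23, done 27, write 28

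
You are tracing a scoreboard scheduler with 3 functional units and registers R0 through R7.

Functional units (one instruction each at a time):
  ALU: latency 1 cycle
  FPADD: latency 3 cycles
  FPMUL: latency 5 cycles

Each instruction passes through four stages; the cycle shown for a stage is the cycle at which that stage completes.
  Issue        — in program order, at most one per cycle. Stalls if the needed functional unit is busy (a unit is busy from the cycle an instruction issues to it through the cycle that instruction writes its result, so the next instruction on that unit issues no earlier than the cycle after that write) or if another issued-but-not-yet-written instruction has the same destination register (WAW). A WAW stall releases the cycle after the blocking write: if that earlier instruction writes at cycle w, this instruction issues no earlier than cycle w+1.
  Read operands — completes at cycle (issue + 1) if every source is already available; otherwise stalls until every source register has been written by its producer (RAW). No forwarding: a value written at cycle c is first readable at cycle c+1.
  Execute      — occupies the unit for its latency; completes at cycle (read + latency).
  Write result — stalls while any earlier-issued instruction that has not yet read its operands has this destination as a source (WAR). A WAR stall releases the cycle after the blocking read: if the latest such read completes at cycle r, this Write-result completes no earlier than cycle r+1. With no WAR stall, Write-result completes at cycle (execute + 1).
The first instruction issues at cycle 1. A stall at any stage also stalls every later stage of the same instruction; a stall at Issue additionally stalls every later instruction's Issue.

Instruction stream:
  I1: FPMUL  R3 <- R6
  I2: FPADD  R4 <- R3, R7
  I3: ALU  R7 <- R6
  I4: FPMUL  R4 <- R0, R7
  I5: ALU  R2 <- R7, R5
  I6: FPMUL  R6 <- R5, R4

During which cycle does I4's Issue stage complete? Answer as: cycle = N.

cycle = 14

I1 -> (1, 2, 7, 8)
I2 -> (2, 9, 12, 13)  // RAW R3: wait I1 write@8
I3 -> (3, 4, 5, 10)  // WAR R7: wait I2 read@9
I4 -> (14, 15, 20, 21)  // WAW R4: wait I2 write@13
I5 -> (15, 16, 17, 18)
I6 -> (22, 23, 28, 29)  // struct: FPMUL busy until I4 writes@21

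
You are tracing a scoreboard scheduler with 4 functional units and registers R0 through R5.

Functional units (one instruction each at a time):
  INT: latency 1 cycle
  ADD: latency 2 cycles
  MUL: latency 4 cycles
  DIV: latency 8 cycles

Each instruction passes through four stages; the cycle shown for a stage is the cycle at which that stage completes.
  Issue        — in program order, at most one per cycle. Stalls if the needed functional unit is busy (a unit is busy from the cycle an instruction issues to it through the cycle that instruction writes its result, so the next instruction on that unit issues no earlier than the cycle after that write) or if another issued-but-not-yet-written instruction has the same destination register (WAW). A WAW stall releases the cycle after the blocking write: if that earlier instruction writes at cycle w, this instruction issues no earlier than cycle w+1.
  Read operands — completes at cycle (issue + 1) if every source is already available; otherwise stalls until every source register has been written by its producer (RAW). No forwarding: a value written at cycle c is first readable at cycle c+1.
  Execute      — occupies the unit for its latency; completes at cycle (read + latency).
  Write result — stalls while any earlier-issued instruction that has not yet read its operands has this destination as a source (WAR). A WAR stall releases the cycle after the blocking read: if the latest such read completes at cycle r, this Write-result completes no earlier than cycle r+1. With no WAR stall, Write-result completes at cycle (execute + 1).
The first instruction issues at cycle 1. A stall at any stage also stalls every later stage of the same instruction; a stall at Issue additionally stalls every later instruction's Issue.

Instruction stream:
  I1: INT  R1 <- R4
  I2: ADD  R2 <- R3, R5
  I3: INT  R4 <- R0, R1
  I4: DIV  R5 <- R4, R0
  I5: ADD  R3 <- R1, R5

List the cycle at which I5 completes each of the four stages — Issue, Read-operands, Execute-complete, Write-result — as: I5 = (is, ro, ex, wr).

I1 -> (1, 2, 3, 4)
I2 -> (2, 3, 5, 6)
I3 -> (5, 6, 7, 8)  // struct: INT busy until I1 writes@4
I4 -> (6, 9, 17, 18)  // RAW R4: wait I3 write@8
I5 -> (7, 19, 21, 22)  // RAW R5: wait I4 write@18

I5 = (7, 19, 21, 22)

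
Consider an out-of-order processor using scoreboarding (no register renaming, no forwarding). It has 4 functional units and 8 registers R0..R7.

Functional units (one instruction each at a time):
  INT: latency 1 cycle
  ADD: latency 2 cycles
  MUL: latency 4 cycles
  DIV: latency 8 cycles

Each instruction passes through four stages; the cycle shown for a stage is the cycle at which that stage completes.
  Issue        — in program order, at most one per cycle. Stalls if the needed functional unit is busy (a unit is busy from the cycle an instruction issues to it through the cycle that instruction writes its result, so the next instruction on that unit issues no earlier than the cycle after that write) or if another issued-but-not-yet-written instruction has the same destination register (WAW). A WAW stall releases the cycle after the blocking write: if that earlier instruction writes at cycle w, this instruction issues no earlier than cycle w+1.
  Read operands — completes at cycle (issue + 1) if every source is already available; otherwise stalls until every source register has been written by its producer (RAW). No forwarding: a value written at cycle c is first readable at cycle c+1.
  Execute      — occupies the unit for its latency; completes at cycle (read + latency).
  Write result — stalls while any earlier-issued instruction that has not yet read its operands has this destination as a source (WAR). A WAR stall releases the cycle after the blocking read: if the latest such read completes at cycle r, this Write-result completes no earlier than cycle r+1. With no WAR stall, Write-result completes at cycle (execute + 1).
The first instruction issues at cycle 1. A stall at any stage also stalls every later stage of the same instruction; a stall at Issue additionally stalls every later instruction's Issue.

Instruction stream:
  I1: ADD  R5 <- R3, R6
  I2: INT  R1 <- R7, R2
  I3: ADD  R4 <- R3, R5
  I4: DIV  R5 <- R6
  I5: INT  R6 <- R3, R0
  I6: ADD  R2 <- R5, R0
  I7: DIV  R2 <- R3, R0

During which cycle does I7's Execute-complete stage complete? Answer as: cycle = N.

[1] I1→ADD
[2] I1 RO, I2→INT
[3] I2 RO
[4] I1 EX, I2 EX
[5] I1 WR R5, I2 WR R1
[6] I3→ADD
[7] I3 RO, I4→DIV
[8] I4 RO, I5→INT
[9] I3 EX, I5 RO
[10] I3 WR R4, I5 EX
[11] I5 WR R6, I6→ADD
[16] I4 EX
[17] I4 WR R5
[18] I6 RO
[20] I6 EX
[21] I6 WR R2
[22] I7→DIV
[23] I7 RO
[31] I7 EX
[32] I7 WR R2

cycle = 31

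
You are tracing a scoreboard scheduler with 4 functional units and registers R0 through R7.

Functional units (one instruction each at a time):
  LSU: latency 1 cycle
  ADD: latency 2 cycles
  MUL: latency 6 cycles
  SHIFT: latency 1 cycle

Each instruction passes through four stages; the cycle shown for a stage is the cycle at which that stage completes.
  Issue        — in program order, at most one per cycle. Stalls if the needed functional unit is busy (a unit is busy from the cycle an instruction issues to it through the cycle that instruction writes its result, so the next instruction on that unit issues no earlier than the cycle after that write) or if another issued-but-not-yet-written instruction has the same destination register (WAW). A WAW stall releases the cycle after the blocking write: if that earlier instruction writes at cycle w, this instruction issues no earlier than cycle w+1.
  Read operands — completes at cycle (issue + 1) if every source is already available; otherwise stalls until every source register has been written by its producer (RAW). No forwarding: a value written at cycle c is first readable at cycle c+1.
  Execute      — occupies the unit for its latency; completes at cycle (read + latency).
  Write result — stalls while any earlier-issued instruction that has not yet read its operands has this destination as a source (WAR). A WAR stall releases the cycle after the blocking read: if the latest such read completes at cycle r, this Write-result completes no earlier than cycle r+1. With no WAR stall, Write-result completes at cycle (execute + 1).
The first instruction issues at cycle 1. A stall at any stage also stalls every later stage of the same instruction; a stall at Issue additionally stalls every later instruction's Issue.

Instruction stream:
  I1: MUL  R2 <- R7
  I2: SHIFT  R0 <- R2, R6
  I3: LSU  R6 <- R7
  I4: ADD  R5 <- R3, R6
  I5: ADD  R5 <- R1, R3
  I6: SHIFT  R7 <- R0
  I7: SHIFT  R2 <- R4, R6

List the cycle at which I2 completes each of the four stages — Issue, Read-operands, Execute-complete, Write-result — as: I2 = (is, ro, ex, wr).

I2 = (2, 10, 11, 12)

  I1 | 1 | 2 | 8 | 9
  I2 | 2 | 10 | 11 | 12   RAW R2: wait I1 write@9
  I3 | 3 | 4 | 5 | 11   WAR R6: wait I2 read@10
  I4 | 4 | 12 | 14 | 15   RAW R6: wait I3 write@11
  I5 | 16 | 17 | 19 | 20   struct: ADD busy until I4 writes@15
  I6 | 17 | 18 | 19 | 20
  I7 | 21 | 22 | 23 | 24   struct: SHIFT busy until I6 writes@20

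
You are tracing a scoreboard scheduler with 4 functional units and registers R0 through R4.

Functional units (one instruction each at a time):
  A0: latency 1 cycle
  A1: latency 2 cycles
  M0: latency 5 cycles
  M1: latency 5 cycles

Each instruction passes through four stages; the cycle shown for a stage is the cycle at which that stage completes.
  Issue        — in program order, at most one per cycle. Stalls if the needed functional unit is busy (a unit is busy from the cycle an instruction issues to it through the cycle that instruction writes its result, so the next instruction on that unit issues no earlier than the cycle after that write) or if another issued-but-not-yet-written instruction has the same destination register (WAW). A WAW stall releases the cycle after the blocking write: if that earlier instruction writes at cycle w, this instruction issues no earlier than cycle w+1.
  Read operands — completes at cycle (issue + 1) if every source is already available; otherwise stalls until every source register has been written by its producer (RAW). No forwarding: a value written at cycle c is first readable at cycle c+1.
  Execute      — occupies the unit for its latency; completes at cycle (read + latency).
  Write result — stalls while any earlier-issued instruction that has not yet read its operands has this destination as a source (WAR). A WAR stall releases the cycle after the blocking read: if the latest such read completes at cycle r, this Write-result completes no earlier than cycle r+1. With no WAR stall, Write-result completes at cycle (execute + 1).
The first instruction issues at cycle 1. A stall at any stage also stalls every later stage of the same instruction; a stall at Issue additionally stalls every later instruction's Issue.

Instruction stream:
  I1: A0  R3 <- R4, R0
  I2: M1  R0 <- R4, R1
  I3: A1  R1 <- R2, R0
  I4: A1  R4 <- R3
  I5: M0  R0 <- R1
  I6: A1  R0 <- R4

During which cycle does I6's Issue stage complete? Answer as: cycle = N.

I1 -> (1, 2, 3, 4)
I2 -> (2, 3, 8, 9)
I3 -> (3, 10, 12, 13)  // RAW R0: wait I2 write@9
I4 -> (14, 15, 17, 18)  // struct: A1 busy until I3 writes@13
I5 -> (15, 16, 21, 22)
I6 -> (23, 24, 26, 27)  // WAW R0: wait I5 write@22

cycle = 23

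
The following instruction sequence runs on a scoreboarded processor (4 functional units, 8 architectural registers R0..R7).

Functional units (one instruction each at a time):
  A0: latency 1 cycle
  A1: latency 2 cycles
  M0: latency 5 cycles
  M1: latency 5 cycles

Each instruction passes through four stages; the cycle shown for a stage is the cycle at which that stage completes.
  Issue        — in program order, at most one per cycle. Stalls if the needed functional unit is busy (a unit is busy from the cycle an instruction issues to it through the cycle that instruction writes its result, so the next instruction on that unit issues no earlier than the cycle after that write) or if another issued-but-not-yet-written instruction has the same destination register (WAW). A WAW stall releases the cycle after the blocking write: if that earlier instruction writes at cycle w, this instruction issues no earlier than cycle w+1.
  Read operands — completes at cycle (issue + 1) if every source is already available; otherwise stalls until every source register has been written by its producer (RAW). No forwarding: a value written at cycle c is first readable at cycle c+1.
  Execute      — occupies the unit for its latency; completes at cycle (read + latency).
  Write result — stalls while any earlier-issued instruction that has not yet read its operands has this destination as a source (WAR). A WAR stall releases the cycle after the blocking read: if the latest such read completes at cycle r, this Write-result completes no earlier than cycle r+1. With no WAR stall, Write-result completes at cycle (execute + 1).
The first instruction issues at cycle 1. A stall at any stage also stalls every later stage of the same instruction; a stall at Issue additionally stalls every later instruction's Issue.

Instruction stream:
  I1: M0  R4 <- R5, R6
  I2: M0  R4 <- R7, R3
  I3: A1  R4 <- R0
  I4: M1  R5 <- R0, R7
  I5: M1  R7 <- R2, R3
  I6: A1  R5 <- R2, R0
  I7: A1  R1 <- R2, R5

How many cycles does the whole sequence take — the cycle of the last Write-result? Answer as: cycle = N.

1) issue 1, read 2, done 7, write 8
2) issue 9, read 10, done 15, write 16  <struct: M0 busy until I1 writes@8>
3) issue 17, read 18, done 20, write 21  <WAW R4: wait I2 write@16>
4) issue 18, read 19, done 24, write 25
5) issue 26, read 27, done 32, write 33  <struct: M1 busy until I4 writes@25>
6) issue 27, read 28, done 30, write 31
7) issue 32, read 33, done 35, write 36  <struct: A1 busy until I6 writes@31>

cycle = 36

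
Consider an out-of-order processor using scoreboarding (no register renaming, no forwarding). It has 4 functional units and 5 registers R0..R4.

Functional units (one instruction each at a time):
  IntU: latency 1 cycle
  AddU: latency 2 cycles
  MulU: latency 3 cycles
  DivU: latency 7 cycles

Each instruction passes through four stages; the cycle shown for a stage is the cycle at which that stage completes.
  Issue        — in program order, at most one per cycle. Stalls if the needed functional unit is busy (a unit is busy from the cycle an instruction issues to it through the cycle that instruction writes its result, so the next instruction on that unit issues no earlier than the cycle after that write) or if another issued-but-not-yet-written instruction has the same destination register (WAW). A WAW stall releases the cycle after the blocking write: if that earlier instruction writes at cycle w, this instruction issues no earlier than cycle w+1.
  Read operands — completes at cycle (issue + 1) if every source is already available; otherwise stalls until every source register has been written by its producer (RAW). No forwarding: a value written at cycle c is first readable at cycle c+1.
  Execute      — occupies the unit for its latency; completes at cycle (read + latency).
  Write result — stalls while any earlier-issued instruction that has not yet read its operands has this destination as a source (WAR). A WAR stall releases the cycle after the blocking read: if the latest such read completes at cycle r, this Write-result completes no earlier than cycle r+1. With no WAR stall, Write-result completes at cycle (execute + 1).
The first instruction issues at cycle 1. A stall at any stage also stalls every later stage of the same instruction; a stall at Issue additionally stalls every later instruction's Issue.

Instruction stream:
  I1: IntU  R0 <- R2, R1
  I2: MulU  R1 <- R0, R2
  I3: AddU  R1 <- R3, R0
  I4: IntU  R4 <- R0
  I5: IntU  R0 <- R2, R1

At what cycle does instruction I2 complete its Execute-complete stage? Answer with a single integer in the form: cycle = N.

I1  is:1  ro:2  ex:3  wr:4
I2  is:2  ro:5  ex:8  wr:9  — RAW R0: wait I1 write@4
I3  is:10  ro:11  ex:13  wr:14  — WAW R1: wait I2 write@9
I4  is:11  ro:12  ex:13  wr:14
I5  is:15  ro:16  ex:17  wr:18  — struct: IntU busy until I4 writes@14

cycle = 8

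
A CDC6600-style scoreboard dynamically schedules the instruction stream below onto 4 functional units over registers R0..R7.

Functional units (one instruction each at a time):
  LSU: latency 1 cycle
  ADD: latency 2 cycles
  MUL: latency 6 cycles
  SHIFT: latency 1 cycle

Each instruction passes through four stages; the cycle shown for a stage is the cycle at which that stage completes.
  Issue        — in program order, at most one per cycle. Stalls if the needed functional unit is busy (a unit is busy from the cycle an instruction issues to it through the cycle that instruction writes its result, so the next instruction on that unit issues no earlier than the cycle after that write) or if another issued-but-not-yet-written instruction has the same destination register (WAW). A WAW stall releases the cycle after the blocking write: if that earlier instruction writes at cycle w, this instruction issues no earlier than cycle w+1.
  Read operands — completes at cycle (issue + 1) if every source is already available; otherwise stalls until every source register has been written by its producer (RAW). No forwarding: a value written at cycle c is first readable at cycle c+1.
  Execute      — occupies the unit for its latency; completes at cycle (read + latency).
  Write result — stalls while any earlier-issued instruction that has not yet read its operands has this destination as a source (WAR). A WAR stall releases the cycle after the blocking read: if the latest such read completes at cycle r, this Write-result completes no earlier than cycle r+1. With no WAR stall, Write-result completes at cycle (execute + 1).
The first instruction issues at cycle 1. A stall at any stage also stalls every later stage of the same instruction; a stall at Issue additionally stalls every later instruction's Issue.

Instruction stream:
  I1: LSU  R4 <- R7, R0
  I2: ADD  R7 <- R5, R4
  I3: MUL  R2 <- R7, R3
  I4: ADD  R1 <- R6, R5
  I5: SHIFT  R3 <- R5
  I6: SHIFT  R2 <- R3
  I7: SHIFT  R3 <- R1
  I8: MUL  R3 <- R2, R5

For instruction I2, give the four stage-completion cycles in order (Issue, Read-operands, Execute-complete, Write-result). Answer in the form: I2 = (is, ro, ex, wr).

I1 -> (1, 2, 3, 4)
I2 -> (2, 5, 7, 8)  // RAW R4: wait I1 write@4
I3 -> (3, 9, 15, 16)  // RAW R7: wait I2 write@8
I4 -> (9, 10, 12, 13)  // struct: ADD busy until I2 writes@8
I5 -> (10, 11, 12, 13)
I6 -> (17, 18, 19, 20)  // WAW R2: wait I3 write@16
I7 -> (21, 22, 23, 24)  // struct: SHIFT busy until I6 writes@20
I8 -> (25, 26, 32, 33)  // WAW R3: wait I7 write@24

I2 = (2, 5, 7, 8)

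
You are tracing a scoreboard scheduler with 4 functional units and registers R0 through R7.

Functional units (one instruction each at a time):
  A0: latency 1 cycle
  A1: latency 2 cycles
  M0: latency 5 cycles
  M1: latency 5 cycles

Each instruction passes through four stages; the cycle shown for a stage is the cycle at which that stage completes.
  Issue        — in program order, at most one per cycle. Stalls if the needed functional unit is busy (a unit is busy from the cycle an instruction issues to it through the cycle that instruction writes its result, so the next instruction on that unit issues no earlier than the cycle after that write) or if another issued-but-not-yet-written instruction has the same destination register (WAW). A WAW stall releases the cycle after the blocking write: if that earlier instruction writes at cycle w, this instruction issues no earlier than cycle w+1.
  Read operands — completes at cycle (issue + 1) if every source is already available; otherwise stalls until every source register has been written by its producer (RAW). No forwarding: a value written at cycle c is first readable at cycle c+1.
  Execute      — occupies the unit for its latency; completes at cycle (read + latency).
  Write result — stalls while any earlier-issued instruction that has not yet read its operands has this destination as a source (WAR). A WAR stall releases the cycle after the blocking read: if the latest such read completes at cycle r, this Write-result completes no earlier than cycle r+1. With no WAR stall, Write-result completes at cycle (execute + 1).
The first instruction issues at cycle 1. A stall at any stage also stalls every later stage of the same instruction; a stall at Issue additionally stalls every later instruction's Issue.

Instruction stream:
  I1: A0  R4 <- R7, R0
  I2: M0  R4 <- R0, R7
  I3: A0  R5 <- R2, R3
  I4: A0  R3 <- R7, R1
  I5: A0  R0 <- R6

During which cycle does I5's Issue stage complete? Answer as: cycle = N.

t=1  I1→A0
t=2  I1 RO
t=3  I1 EX
t=4  I1 WR R4
t=5  I2→M0
t=6  I2 RO · I3→A0
t=7  I3 RO
t=8  I3 EX
t=9  I3 WR R5
t=10  I4→A0
t=11  I2 EX · I4 RO
t=12  I2 WR R4 · I4 EX
t=13  I4 WR R3
t=14  I5→A0
t=15  I5 RO
t=16  I5 EX
t=17  I5 WR R0

cycle = 14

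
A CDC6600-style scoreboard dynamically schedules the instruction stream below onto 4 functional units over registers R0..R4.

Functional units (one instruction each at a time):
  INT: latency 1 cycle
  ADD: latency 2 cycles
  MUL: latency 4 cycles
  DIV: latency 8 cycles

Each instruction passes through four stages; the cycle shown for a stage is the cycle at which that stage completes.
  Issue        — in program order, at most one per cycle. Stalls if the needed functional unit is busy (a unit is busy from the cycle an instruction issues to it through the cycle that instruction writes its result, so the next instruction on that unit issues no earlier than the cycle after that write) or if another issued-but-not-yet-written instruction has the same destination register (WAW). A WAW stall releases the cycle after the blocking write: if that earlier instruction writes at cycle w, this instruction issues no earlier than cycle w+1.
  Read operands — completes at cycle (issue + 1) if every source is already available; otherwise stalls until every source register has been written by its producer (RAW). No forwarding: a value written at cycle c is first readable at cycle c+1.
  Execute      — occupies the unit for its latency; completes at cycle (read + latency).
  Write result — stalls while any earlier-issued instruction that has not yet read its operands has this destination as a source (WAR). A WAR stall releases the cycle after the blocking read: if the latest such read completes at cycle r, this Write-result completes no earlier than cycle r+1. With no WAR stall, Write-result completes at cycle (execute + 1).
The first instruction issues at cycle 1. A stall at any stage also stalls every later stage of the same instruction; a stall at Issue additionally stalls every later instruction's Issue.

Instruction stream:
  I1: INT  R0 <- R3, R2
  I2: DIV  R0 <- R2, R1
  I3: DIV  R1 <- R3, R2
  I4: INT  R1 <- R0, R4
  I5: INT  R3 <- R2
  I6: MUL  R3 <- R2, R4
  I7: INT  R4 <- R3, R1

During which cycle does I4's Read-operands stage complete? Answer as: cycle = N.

cycle = 28

t=1  issue I1 (INT)
t=2  I1 read-ops
t=3  I1 finished on INT
t=4  I1→R0
t=5  issue I2 (DIV)
t=6  I2 read-ops
t=14  I2 finished on DIV
t=15  I2→R0
t=16  issue I3 (DIV)
t=17  I3 read-ops
t=25  I3 finished on DIV
t=26  I3→R1
t=27  issue I4 (INT)
t=28  I4 read-ops
t=29  I4 finished on INT
t=30  I4→R1
t=31  issue I5 (INT)
t=32  I5 read-ops
t=33  I5 finished on INT
t=34  I5→R3
t=35  issue I6 (MUL)
t=36  I6 read-ops · issue I7 (INT)
t=40  I6 finished on MUL
t=41  I6→R3
t=42  I7 read-ops
t=43  I7 finished on INT
t=44  I7→R4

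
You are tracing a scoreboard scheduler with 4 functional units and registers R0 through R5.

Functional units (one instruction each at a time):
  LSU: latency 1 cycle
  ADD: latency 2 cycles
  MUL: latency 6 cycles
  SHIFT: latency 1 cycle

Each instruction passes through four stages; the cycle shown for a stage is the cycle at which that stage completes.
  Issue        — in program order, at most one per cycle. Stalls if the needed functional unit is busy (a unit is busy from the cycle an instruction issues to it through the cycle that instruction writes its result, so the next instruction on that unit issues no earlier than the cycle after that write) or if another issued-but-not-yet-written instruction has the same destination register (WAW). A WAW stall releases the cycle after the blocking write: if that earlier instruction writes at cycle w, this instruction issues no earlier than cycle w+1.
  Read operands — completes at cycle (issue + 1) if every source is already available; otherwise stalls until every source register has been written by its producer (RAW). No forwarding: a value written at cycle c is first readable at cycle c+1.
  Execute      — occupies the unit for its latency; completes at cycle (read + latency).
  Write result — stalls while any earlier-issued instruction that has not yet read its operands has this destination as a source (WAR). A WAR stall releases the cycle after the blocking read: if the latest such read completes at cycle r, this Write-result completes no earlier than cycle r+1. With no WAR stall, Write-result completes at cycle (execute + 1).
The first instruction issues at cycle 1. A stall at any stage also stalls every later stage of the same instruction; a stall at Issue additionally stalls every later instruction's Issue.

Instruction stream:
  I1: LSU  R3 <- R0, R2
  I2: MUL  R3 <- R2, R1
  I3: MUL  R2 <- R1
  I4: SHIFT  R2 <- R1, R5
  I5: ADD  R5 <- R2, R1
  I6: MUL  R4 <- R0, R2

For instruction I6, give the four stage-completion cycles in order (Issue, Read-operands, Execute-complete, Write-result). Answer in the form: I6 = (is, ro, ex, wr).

I6 = (25, 27, 33, 34)

[I1] 1/2/3/4
[I2] 5/6/12/13  (WAW R3: wait I1 write@4)
[I3] 14/15/21/22  (struct: MUL busy until I2 writes@13)
[I4] 23/24/25/26  (WAW R2: wait I3 write@22)
[I5] 24/27/29/30  (RAW R2: wait I4 write@26)
[I6] 25/27/33/34  (RAW R2: wait I4 write@26)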